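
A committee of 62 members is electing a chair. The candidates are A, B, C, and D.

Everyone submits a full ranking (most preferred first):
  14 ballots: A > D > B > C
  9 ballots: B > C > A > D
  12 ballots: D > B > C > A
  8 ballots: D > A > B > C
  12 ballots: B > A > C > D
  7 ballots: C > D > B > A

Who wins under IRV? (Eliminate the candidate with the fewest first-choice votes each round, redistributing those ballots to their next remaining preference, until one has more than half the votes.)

D

Round 1: A 14, B 21, C 7, D 20. C eliminated.
Round 2: A 14, B 21, D 27. A eliminated.
Round 3: B 21, D 41. D has a majority (≥32).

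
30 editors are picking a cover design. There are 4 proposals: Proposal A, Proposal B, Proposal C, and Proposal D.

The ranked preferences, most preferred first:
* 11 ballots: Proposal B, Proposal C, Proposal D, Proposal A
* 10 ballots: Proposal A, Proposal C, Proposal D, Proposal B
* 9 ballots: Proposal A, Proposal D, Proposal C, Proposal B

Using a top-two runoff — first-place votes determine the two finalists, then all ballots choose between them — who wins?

Round 1 first-place votes: Proposal A 19, Proposal B 11, Proposal C 0, Proposal D 0. Proposal A and Proposal B advance.
Runoff: Proposal A is ranked above Proposal B on 19 ballots, Proposal B above Proposal A on 11.

Proposal A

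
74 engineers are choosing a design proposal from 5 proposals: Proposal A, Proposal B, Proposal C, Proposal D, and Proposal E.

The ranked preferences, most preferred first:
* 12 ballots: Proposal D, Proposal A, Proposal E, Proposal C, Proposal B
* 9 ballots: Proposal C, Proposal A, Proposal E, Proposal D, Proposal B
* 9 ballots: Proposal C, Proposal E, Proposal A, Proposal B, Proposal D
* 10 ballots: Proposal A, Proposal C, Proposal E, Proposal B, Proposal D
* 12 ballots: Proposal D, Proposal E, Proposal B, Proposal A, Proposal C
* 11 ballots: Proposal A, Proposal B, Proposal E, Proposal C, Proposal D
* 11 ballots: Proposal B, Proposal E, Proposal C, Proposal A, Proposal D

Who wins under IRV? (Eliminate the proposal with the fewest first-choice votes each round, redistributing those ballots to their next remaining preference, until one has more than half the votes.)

Proposal C

Round 1: Proposal A 21, Proposal B 11, Proposal C 18, Proposal D 24, Proposal E 0. Proposal E eliminated.
Round 2: Proposal A 21, Proposal B 11, Proposal C 18, Proposal D 24. Proposal B eliminated.
Round 3: Proposal A 21, Proposal C 29, Proposal D 24. Proposal A eliminated.
Round 4: Proposal C 50, Proposal D 24. Proposal C has a majority (≥38).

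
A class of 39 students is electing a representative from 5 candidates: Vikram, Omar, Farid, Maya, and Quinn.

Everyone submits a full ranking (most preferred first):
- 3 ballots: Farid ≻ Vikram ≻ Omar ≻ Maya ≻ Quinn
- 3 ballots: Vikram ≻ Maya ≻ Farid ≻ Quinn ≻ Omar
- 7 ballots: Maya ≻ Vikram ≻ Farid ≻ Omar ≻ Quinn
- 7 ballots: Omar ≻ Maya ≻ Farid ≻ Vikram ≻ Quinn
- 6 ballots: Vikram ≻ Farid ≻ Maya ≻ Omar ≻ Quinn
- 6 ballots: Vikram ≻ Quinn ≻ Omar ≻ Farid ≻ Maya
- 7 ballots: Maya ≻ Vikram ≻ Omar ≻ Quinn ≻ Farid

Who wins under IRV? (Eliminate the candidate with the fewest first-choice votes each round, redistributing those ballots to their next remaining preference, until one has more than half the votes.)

Maya

Round 1: Vikram 15, Omar 7, Farid 3, Maya 14, Quinn 0. Quinn eliminated.
Round 2: Vikram 15, Omar 7, Farid 3, Maya 14. Farid eliminated.
Round 3: Vikram 18, Omar 7, Maya 14. Omar eliminated.
Round 4: Vikram 18, Maya 21. Maya has a majority (≥20).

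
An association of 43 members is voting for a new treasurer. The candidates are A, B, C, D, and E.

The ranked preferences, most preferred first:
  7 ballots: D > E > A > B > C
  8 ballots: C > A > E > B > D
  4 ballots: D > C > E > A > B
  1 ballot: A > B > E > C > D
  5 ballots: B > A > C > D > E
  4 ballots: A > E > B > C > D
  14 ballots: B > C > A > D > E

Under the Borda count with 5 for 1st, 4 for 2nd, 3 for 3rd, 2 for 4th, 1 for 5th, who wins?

A

A: 7×3 + 8×4 + 4×2 + 1×5 + 5×4 + 4×5 + 14×3 = 148
B: 7×2 + 8×2 + 4×1 + 1×4 + 5×5 + 4×3 + 14×5 = 145
C: 7×1 + 8×5 + 4×4 + 1×2 + 5×3 + 4×2 + 14×4 = 144
D: 7×5 + 8×1 + 4×5 + 1×1 + 5×2 + 4×1 + 14×2 = 106
E: 7×4 + 8×3 + 4×3 + 1×3 + 5×1 + 4×4 + 14×1 = 102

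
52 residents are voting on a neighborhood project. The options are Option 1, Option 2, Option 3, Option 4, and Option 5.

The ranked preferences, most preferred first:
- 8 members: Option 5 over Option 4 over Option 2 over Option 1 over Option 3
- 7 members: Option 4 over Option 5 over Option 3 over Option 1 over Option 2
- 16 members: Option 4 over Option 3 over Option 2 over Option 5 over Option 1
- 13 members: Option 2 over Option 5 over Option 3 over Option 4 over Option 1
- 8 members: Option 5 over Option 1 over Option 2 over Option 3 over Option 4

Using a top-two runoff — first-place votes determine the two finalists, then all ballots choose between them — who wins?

Round 1 first-place votes: Option 1 0, Option 2 13, Option 3 0, Option 4 23, Option 5 16. Option 4 and Option 5 advance.
Runoff: Option 4 is ranked above Option 5 on 23 ballots, Option 5 above Option 4 on 29.

Option 5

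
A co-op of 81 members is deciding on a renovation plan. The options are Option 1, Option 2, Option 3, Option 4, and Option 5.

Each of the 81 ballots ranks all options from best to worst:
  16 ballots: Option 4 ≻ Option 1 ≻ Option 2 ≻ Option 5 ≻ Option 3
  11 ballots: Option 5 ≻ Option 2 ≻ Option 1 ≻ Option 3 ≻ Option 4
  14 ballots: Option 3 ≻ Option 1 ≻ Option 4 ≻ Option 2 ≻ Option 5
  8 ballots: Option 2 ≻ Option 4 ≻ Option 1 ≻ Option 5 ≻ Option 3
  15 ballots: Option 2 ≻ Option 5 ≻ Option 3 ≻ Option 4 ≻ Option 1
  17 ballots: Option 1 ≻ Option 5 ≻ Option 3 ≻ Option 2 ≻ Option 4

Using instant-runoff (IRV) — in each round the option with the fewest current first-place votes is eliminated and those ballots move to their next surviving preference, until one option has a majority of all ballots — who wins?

Round 1: Option 1 17, Option 2 23, Option 3 14, Option 4 16, Option 5 11. Option 5 eliminated.
Round 2: Option 1 17, Option 2 34, Option 3 14, Option 4 16. Option 3 eliminated.
Round 3: Option 1 31, Option 2 34, Option 4 16. Option 4 eliminated.
Round 4: Option 1 47, Option 2 34. Option 1 has a majority (≥41).

Option 1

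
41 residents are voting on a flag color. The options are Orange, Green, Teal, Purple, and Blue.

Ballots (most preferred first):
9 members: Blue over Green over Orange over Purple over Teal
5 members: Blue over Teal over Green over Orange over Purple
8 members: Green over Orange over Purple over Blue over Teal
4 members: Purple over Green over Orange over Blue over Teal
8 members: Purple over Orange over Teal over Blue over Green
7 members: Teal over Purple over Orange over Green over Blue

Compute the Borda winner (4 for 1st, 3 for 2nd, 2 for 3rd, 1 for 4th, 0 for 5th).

Purple

Orange: 9×2 + 5×1 + 8×3 + 4×2 + 8×3 + 7×2 = 93
Green: 9×3 + 5×2 + 8×4 + 4×3 + 8×0 + 7×1 = 88
Teal: 9×0 + 5×3 + 8×0 + 4×0 + 8×2 + 7×4 = 59
Purple: 9×1 + 5×0 + 8×2 + 4×4 + 8×4 + 7×3 = 94
Blue: 9×4 + 5×4 + 8×1 + 4×1 + 8×1 + 7×0 = 76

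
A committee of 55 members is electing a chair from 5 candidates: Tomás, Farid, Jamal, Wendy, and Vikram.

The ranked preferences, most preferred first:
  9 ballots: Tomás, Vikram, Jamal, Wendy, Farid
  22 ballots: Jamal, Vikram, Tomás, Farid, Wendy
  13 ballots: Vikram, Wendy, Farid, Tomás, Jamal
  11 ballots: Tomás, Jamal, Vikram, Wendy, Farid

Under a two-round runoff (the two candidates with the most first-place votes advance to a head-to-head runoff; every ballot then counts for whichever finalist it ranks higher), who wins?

Round 1 first-place votes: Tomás 20, Farid 0, Jamal 22, Wendy 0, Vikram 13. Jamal and Tomás advance.
Runoff: Jamal is ranked above Tomás on 22 ballots, Tomás above Jamal on 33.

Tomás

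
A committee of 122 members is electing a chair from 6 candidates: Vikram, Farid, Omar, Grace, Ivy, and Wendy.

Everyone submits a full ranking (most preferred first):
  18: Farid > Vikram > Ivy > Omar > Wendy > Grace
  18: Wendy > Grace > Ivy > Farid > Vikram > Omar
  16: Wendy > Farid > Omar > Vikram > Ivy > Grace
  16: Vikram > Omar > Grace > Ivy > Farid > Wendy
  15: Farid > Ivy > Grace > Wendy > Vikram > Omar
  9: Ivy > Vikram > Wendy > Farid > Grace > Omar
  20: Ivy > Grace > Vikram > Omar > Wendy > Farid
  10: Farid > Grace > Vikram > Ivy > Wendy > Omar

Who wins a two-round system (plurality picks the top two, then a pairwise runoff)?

Round 1 first-place votes: Vikram 16, Farid 43, Omar 0, Grace 0, Ivy 29, Wendy 34. Farid and Wendy advance.
Runoff: Farid is ranked above Wendy on 59 ballots, Wendy above Farid on 63.

Wendy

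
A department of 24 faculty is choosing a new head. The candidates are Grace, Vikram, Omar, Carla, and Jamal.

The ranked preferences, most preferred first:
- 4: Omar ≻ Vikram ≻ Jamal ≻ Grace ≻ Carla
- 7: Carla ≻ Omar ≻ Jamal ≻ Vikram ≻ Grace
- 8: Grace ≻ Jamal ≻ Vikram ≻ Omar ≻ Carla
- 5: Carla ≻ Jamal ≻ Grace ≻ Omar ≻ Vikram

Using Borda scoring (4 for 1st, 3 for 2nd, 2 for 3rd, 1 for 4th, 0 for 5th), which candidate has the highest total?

Jamal

Grace: 4×1 + 7×0 + 8×4 + 5×2 = 46
Vikram: 4×3 + 7×1 + 8×2 + 5×0 = 35
Omar: 4×4 + 7×3 + 8×1 + 5×1 = 50
Carla: 4×0 + 7×4 + 8×0 + 5×4 = 48
Jamal: 4×2 + 7×2 + 8×3 + 5×3 = 61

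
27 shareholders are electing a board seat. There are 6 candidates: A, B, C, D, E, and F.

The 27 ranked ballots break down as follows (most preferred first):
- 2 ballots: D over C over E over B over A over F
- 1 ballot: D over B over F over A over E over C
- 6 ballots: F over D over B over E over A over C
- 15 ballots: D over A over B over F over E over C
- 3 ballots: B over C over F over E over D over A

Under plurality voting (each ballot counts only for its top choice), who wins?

First-place votes: A 0, B 3, C 0, D 18, E 0, F 6.

D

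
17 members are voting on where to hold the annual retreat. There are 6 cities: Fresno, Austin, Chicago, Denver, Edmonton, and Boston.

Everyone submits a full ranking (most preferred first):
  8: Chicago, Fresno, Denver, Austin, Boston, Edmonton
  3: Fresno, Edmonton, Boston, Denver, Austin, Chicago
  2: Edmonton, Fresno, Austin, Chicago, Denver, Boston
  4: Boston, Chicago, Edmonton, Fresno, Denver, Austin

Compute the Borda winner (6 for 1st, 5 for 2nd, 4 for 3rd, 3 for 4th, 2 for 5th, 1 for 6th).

Fresno

Fresno: 8×5 + 3×6 + 2×5 + 4×3 = 80
Austin: 8×3 + 3×2 + 2×4 + 4×1 = 42
Chicago: 8×6 + 3×1 + 2×3 + 4×5 = 77
Denver: 8×4 + 3×3 + 2×2 + 4×2 = 53
Edmonton: 8×1 + 3×5 + 2×6 + 4×4 = 51
Boston: 8×2 + 3×4 + 2×1 + 4×6 = 54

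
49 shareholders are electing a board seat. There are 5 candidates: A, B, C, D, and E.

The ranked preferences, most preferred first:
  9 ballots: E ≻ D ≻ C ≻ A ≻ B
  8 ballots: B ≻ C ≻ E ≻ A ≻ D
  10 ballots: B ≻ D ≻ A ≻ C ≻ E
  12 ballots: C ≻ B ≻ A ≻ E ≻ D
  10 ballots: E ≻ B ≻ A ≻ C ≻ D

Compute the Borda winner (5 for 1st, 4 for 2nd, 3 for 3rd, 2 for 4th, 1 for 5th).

B

A: 9×2 + 8×2 + 10×3 + 12×3 + 10×3 = 130
B: 9×1 + 8×5 + 10×5 + 12×4 + 10×4 = 187
C: 9×3 + 8×4 + 10×2 + 12×5 + 10×2 = 159
D: 9×4 + 8×1 + 10×4 + 12×1 + 10×1 = 106
E: 9×5 + 8×3 + 10×1 + 12×2 + 10×5 = 153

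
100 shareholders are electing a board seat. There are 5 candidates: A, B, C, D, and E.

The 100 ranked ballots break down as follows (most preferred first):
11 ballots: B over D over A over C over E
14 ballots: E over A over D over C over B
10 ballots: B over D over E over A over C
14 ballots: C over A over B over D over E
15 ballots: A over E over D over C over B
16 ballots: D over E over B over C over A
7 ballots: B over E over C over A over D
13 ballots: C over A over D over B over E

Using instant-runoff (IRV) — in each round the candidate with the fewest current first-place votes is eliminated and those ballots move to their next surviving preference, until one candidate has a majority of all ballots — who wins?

Round 1: A 15, B 28, C 27, D 16, E 14. E eliminated.
Round 2: A 29, B 28, C 27, D 16. D eliminated.
Round 3: A 29, B 44, C 27. C eliminated.
Round 4: A 56, B 44. A has a majority (≥51).

A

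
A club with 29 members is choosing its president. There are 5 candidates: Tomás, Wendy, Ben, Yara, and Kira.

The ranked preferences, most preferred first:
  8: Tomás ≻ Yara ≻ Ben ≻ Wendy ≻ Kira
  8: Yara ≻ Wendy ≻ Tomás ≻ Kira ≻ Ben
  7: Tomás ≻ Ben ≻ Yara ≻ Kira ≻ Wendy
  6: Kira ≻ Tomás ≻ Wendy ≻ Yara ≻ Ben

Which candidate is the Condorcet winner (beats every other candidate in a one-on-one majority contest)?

Tomás

Tomás vs Wendy: 21–8
Tomás vs Ben: 29–0
Tomás vs Yara: 21–8
Tomás vs Kira: 23–6
Tomás beats every other candidate.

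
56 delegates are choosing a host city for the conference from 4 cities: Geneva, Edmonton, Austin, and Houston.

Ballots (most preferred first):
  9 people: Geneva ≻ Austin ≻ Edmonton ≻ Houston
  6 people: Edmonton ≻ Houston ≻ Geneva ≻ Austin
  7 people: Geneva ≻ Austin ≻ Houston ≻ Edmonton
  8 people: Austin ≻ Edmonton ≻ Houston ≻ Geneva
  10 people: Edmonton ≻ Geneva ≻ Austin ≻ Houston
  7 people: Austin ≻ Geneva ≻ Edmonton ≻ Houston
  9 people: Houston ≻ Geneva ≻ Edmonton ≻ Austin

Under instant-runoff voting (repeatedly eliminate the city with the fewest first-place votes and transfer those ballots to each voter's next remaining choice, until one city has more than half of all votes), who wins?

Round 1: Geneva 16, Edmonton 16, Austin 15, Houston 9. Houston eliminated.
Round 2: Geneva 25, Edmonton 16, Austin 15. Austin eliminated.
Round 3: Geneva 32, Edmonton 24. Geneva has a majority (≥29).

Geneva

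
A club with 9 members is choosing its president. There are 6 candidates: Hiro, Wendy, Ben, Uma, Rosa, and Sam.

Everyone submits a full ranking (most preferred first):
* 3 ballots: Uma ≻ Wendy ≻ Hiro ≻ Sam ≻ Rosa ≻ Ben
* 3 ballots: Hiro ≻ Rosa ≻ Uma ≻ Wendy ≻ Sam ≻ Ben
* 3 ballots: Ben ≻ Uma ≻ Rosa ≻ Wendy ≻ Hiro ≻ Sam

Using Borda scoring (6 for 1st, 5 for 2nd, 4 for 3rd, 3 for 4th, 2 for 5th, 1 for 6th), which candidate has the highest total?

Hiro: 3×4 + 3×6 + 3×2 = 36
Wendy: 3×5 + 3×3 + 3×3 = 33
Ben: 3×1 + 3×1 + 3×6 = 24
Uma: 3×6 + 3×4 + 3×5 = 45
Rosa: 3×2 + 3×5 + 3×4 = 33
Sam: 3×3 + 3×2 + 3×1 = 18

Uma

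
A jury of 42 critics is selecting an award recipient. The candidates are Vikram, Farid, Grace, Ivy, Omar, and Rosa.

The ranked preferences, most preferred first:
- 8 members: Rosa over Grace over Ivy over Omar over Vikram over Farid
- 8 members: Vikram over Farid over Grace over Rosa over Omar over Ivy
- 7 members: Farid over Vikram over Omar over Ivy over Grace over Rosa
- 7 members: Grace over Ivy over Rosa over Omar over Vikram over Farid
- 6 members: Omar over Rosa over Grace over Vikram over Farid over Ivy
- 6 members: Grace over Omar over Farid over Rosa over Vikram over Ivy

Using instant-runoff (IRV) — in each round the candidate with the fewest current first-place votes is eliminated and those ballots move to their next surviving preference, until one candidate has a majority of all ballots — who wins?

Rosa

Round 1: Vikram 8, Farid 7, Grace 13, Ivy 0, Omar 6, Rosa 8. Ivy eliminated.
Round 2: Vikram 8, Farid 7, Grace 13, Omar 6, Rosa 8. Omar eliminated.
Round 3: Vikram 8, Farid 7, Grace 13, Rosa 14. Farid eliminated.
Round 4: Vikram 15, Grace 13, Rosa 14. Grace eliminated.
Round 5: Vikram 15, Rosa 27. Rosa has a majority (≥22).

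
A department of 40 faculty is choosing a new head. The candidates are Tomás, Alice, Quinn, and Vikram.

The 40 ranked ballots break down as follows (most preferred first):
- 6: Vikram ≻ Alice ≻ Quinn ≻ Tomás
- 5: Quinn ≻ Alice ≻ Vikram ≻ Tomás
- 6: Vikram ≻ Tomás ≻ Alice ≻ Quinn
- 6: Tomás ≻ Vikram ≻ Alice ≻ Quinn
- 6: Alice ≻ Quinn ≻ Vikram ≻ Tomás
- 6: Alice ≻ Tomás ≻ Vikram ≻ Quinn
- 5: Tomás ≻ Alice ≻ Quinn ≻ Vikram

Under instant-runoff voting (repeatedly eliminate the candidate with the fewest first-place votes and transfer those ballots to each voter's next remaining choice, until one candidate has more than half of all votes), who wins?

Alice

Round 1: Tomás 11, Alice 12, Quinn 5, Vikram 12. Quinn eliminated.
Round 2: Tomás 11, Alice 17, Vikram 12. Tomás eliminated.
Round 3: Alice 22, Vikram 18. Alice has a majority (≥21).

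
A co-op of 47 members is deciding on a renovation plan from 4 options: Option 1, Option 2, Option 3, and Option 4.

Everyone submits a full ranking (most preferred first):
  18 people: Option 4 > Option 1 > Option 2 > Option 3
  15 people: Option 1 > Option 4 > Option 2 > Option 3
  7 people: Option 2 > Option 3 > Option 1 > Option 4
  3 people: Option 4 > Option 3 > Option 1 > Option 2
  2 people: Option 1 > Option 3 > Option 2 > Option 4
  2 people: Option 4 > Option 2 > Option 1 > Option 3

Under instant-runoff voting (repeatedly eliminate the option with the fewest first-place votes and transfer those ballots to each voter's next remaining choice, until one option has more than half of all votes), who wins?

Round 1: Option 1 17, Option 2 7, Option 3 0, Option 4 23. Option 3 eliminated.
Round 2: Option 1 17, Option 2 7, Option 4 23. Option 2 eliminated.
Round 3: Option 1 24, Option 4 23. Option 1 has a majority (≥24).

Option 1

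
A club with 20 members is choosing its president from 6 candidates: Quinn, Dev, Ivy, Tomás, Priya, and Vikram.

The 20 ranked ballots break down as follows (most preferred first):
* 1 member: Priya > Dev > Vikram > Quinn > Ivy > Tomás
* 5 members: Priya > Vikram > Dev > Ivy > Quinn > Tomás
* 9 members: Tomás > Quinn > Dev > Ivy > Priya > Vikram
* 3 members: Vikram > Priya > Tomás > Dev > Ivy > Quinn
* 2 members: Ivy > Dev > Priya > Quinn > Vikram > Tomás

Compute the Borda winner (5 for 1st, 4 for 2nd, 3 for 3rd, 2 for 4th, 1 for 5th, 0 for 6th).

Dev

Quinn: 1×2 + 5×1 + 9×4 + 3×0 + 2×2 = 47
Dev: 1×4 + 5×3 + 9×3 + 3×2 + 2×4 = 60
Ivy: 1×1 + 5×2 + 9×2 + 3×1 + 2×5 = 42
Tomás: 1×0 + 5×0 + 9×5 + 3×3 + 2×0 = 54
Priya: 1×5 + 5×5 + 9×1 + 3×4 + 2×3 = 57
Vikram: 1×3 + 5×4 + 9×0 + 3×5 + 2×1 = 40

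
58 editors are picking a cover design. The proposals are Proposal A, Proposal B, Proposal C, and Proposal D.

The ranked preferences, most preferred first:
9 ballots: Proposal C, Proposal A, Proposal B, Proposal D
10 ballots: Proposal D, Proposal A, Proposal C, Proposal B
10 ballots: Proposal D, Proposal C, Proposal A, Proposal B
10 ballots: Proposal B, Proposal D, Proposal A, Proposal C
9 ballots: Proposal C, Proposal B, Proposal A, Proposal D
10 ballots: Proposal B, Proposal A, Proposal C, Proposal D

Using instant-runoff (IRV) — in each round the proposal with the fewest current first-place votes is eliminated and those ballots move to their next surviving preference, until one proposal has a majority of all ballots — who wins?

Round 1: Proposal A 0, Proposal B 20, Proposal C 18, Proposal D 20. Proposal A eliminated.
Round 2: Proposal B 20, Proposal C 18, Proposal D 20. Proposal C eliminated.
Round 3: Proposal B 38, Proposal D 20. Proposal B has a majority (≥30).

Proposal B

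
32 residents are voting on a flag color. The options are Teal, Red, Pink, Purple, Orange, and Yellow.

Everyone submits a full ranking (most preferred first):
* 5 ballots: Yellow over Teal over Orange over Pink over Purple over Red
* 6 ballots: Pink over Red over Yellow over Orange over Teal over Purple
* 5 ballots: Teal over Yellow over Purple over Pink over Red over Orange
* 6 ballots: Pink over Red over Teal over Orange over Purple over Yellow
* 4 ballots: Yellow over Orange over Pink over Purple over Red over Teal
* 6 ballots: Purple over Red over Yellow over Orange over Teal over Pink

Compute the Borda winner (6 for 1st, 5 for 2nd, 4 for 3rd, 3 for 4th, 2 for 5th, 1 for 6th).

Teal: 5×5 + 6×2 + 5×6 + 6×4 + 4×1 + 6×2 = 107
Red: 5×1 + 6×5 + 5×2 + 6×5 + 4×2 + 6×5 = 113
Pink: 5×3 + 6×6 + 5×3 + 6×6 + 4×4 + 6×1 = 124
Purple: 5×2 + 6×1 + 5×4 + 6×2 + 4×3 + 6×6 = 96
Orange: 5×4 + 6×3 + 5×1 + 6×3 + 4×5 + 6×3 = 99
Yellow: 5×6 + 6×4 + 5×5 + 6×1 + 4×6 + 6×4 = 133

Yellow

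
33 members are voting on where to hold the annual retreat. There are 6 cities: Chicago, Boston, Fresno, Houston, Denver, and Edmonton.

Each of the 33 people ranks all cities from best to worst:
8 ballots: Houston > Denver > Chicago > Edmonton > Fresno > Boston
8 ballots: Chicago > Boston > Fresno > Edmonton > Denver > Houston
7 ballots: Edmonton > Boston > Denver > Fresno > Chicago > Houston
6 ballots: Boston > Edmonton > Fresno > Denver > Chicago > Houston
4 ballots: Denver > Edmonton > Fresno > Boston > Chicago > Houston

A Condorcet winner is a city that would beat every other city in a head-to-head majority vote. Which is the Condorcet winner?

Edmonton vs Chicago: 17–16
Edmonton vs Boston: 19–14
Edmonton vs Fresno: 25–8
Edmonton vs Houston: 25–8
Edmonton vs Denver: 21–12
Edmonton beats every other city.

Edmonton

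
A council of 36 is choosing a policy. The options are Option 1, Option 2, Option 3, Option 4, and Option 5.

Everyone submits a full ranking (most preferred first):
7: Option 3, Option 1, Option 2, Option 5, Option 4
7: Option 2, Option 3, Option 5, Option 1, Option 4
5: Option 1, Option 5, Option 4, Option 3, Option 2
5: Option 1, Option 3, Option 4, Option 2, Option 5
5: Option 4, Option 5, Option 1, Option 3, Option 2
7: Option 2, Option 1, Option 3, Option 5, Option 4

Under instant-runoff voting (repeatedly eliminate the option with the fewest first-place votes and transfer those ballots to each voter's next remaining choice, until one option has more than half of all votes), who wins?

Round 1: Option 1 10, Option 2 14, Option 3 7, Option 4 5, Option 5 0. Option 5 eliminated.
Round 2: Option 1 10, Option 2 14, Option 3 7, Option 4 5. Option 4 eliminated.
Round 3: Option 1 15, Option 2 14, Option 3 7. Option 3 eliminated.
Round 4: Option 1 22, Option 2 14. Option 1 has a majority (≥19).

Option 1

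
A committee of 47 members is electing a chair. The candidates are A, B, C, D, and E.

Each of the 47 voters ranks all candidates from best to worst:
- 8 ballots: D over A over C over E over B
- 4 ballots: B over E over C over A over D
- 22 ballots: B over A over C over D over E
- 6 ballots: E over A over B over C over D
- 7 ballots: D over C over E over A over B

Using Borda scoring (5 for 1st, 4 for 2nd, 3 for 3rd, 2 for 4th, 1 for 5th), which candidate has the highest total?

A: 8×4 + 4×2 + 22×4 + 6×4 + 7×2 = 166
B: 8×1 + 4×5 + 22×5 + 6×3 + 7×1 = 163
C: 8×3 + 4×3 + 22×3 + 6×2 + 7×4 = 142
D: 8×5 + 4×1 + 22×2 + 6×1 + 7×5 = 129
E: 8×2 + 4×4 + 22×1 + 6×5 + 7×3 = 105

A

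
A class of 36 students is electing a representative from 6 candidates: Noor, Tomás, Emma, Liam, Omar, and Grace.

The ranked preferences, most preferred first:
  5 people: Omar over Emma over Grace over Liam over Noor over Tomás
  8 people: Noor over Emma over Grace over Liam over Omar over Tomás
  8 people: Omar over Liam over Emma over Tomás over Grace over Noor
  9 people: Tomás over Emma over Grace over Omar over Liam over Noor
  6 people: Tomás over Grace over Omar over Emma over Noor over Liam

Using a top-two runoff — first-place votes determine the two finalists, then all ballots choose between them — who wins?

Round 1 first-place votes: Noor 8, Tomás 15, Emma 0, Liam 0, Omar 13, Grace 0. Tomás and Omar advance.
Runoff: Tomás is ranked above Omar on 15 ballots, Omar above Tomás on 21.

Omar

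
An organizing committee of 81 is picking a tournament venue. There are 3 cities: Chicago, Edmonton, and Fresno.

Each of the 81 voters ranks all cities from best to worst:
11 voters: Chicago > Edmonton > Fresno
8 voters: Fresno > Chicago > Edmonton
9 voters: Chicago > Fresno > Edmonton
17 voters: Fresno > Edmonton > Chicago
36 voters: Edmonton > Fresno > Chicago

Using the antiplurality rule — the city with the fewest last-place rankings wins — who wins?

Fresno

Last-place votes: Chicago 53, Edmonton 17, Fresno 11.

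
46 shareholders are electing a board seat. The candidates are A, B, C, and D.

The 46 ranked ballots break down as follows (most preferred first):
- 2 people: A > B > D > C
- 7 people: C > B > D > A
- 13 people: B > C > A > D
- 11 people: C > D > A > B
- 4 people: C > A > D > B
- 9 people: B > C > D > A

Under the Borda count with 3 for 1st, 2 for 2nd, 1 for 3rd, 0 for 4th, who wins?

A: 2×3 + 7×0 + 13×1 + 11×1 + 4×2 + 9×0 = 38
B: 2×2 + 7×2 + 13×3 + 11×0 + 4×0 + 9×3 = 84
C: 2×0 + 7×3 + 13×2 + 11×3 + 4×3 + 9×2 = 110
D: 2×1 + 7×1 + 13×0 + 11×2 + 4×1 + 9×1 = 44

C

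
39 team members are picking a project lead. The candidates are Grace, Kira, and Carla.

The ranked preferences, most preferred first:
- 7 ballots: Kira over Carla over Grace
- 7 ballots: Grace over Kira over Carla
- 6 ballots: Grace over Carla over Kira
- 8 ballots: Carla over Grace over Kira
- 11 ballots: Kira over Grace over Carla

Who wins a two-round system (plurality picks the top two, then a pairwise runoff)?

Grace

Round 1 first-place votes: Grace 13, Kira 18, Carla 8. Kira and Grace advance.
Runoff: Kira is ranked above Grace on 18 ballots, Grace above Kira on 21.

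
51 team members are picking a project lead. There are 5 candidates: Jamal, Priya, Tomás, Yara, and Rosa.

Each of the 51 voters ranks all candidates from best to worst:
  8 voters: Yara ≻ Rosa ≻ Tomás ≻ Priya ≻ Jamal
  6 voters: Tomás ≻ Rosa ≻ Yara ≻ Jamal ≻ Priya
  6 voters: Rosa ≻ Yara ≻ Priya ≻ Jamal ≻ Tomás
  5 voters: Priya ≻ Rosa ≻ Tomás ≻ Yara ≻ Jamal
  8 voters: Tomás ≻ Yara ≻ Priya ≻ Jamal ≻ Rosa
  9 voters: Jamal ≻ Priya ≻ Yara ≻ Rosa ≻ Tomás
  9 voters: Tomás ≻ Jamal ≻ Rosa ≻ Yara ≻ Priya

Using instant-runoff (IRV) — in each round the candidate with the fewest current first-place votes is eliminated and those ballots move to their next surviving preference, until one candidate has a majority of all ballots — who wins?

Rosa

Round 1: Jamal 9, Priya 5, Tomás 23, Yara 8, Rosa 6. Priya eliminated.
Round 2: Jamal 9, Tomás 23, Yara 8, Rosa 11. Yara eliminated.
Round 3: Jamal 9, Tomás 23, Rosa 19. Jamal eliminated.
Round 4: Tomás 23, Rosa 28. Rosa has a majority (≥26).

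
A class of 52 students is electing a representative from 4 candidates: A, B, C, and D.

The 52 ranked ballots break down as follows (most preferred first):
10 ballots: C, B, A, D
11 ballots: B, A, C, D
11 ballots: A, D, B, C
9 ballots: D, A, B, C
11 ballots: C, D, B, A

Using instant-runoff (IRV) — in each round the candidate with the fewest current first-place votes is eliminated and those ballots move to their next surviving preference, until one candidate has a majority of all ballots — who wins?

A

Round 1: A 11, B 11, C 21, D 9. D eliminated.
Round 2: A 20, B 11, C 21. B eliminated.
Round 3: A 31, C 21. A has a majority (≥27).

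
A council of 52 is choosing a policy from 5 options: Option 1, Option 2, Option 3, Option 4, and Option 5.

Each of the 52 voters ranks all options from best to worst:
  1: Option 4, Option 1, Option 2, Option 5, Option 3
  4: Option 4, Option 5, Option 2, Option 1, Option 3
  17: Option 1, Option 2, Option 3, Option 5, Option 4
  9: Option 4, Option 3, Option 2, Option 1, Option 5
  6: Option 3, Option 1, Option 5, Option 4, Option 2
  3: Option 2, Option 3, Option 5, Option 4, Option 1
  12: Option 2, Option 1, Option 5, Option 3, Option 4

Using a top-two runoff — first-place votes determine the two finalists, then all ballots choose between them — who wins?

Round 1 first-place votes: Option 1 17, Option 2 15, Option 3 6, Option 4 14, Option 5 0. Option 1 and Option 2 advance.
Runoff: Option 1 is ranked above Option 2 on 24 ballots, Option 2 above Option 1 on 28.

Option 2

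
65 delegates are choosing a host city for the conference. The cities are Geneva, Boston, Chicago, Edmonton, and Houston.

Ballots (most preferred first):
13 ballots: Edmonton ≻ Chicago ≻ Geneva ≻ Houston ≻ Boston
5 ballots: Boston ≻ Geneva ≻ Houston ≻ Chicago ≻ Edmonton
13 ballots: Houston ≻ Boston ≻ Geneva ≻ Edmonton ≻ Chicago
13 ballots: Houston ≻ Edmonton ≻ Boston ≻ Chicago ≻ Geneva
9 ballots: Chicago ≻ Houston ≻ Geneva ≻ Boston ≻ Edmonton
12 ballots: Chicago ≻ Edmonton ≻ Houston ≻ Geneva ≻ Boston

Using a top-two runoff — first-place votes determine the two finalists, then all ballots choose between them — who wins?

Round 1 first-place votes: Geneva 0, Boston 5, Chicago 21, Edmonton 13, Houston 26. Houston and Chicago advance.
Runoff: Houston is ranked above Chicago on 31 ballots, Chicago above Houston on 34.

Chicago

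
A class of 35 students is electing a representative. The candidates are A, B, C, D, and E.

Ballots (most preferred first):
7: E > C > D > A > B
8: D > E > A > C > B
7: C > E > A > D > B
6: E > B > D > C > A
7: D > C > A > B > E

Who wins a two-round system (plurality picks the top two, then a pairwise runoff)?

Round 1 first-place votes: A 0, B 0, C 7, D 15, E 13. D and E advance.
Runoff: D is ranked above E on 15 ballots, E above D on 20.

E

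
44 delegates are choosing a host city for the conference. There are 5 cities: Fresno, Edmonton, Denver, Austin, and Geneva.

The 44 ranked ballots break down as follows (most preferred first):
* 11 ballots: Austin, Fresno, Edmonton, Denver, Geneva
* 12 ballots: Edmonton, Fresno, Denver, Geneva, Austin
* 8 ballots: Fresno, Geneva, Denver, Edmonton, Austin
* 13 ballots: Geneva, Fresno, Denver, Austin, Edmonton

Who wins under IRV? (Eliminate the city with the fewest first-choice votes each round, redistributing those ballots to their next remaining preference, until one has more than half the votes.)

Round 1: Fresno 8, Edmonton 12, Denver 0, Austin 11, Geneva 13. Denver eliminated.
Round 2: Fresno 8, Edmonton 12, Austin 11, Geneva 13. Fresno eliminated.
Round 3: Edmonton 12, Austin 11, Geneva 21. Austin eliminated.
Round 4: Edmonton 23, Geneva 21. Edmonton has a majority (≥23).

Edmonton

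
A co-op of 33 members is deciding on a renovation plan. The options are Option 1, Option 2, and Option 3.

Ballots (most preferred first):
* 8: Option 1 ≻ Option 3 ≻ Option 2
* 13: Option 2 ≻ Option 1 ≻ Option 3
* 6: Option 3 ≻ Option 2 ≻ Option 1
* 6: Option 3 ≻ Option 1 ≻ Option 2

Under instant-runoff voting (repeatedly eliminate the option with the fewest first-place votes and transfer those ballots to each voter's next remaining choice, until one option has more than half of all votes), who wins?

Option 3

Round 1: Option 1 8, Option 2 13, Option 3 12. Option 1 eliminated.
Round 2: Option 2 13, Option 3 20. Option 3 has a majority (≥17).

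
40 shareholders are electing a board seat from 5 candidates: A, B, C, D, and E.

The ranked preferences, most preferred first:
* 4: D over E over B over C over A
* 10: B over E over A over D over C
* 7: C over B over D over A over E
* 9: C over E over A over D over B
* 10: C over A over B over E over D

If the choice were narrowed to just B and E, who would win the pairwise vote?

B

B is ranked above E on 27 ballots; E above B on 13.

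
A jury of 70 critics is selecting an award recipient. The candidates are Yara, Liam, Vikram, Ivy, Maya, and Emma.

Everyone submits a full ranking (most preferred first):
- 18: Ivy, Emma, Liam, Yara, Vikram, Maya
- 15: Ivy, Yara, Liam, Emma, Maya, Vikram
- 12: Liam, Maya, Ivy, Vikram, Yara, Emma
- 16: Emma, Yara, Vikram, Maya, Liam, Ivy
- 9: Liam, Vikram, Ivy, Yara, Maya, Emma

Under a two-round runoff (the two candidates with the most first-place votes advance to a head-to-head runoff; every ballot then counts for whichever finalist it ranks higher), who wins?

Round 1 first-place votes: Yara 0, Liam 21, Vikram 0, Ivy 33, Maya 0, Emma 16. Ivy and Liam advance.
Runoff: Ivy is ranked above Liam on 33 ballots, Liam above Ivy on 37.

Liam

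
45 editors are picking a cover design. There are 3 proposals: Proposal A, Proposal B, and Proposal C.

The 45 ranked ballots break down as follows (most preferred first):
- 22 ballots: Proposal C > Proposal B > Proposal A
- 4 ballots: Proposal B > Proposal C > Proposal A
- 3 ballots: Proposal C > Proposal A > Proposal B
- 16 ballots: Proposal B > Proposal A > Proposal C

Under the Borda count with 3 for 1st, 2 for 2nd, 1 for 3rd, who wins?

Proposal B

Proposal A: 22×1 + 4×1 + 3×2 + 16×2 = 64
Proposal B: 22×2 + 4×3 + 3×1 + 16×3 = 107
Proposal C: 22×3 + 4×2 + 3×3 + 16×1 = 99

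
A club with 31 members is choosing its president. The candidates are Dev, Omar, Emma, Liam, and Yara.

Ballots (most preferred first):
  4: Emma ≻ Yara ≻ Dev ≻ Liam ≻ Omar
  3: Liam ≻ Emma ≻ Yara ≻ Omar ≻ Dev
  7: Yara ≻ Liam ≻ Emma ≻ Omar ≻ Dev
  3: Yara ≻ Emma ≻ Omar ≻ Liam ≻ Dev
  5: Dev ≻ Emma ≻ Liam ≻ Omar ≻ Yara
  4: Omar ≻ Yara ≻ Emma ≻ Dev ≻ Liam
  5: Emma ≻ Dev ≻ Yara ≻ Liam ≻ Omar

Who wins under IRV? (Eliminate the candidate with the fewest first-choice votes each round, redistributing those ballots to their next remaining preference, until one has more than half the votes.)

Round 1: Dev 5, Omar 4, Emma 9, Liam 3, Yara 10. Liam eliminated.
Round 2: Dev 5, Omar 4, Emma 12, Yara 10. Omar eliminated.
Round 3: Dev 5, Emma 12, Yara 14. Dev eliminated.
Round 4: Emma 17, Yara 14. Emma has a majority (≥16).

Emma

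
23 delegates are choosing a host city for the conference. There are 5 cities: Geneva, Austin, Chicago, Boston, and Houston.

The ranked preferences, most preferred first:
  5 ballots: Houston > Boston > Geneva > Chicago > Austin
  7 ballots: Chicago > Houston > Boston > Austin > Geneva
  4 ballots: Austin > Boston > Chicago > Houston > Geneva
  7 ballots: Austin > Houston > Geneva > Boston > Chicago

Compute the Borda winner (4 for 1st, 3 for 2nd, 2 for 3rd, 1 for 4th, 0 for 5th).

Houston

Geneva: 5×2 + 7×0 + 4×0 + 7×2 = 24
Austin: 5×0 + 7×1 + 4×4 + 7×4 = 51
Chicago: 5×1 + 7×4 + 4×2 + 7×0 = 41
Boston: 5×3 + 7×2 + 4×3 + 7×1 = 48
Houston: 5×4 + 7×3 + 4×1 + 7×3 = 66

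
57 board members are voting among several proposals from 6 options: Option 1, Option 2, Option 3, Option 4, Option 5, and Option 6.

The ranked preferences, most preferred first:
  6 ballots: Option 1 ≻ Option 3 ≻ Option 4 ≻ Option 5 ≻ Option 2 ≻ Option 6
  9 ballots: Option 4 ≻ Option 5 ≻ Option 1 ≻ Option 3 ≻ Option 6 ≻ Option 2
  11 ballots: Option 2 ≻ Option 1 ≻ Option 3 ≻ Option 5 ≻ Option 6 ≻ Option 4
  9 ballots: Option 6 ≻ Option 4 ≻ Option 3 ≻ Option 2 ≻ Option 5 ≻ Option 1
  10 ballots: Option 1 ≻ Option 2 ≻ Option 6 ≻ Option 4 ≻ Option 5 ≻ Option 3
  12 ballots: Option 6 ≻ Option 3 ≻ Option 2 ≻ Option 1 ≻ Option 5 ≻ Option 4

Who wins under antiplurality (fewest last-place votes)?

Option 5

Last-place votes: Option 1 9, Option 2 9, Option 3 10, Option 4 23, Option 5 0, Option 6 6.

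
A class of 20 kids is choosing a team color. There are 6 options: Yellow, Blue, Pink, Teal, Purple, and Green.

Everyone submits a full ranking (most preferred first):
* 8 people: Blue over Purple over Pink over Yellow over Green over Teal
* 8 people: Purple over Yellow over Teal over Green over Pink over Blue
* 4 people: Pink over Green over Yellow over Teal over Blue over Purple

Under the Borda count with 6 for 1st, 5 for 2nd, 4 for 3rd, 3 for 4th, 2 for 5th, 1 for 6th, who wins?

Yellow: 8×3 + 8×5 + 4×4 = 80
Blue: 8×6 + 8×1 + 4×2 = 64
Pink: 8×4 + 8×2 + 4×6 = 72
Teal: 8×1 + 8×4 + 4×3 = 52
Purple: 8×5 + 8×6 + 4×1 = 92
Green: 8×2 + 8×3 + 4×5 = 60

Purple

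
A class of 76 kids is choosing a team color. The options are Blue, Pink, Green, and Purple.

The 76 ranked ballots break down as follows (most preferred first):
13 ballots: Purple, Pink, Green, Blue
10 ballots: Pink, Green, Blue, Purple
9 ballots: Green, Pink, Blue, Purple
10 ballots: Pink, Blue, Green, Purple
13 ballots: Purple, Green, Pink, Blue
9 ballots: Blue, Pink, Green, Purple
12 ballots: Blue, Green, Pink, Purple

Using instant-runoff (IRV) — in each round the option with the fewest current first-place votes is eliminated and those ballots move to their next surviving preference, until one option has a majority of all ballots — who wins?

Round 1: Blue 21, Pink 20, Green 9, Purple 26. Green eliminated.
Round 2: Blue 21, Pink 29, Purple 26. Blue eliminated.
Round 3: Pink 50, Purple 26. Pink has a majority (≥39).

Pink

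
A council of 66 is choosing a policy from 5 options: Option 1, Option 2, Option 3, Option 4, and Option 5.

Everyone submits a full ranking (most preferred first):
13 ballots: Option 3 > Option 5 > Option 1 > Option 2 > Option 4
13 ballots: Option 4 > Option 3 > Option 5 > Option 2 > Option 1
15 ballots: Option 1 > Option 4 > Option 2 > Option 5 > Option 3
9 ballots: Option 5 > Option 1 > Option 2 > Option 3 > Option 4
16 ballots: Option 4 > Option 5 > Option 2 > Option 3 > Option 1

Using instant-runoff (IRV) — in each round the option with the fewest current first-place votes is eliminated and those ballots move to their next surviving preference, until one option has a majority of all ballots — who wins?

Option 1

Round 1: Option 1 15, Option 2 0, Option 3 13, Option 4 29, Option 5 9. Option 2 eliminated.
Round 2: Option 1 15, Option 3 13, Option 4 29, Option 5 9. Option 5 eliminated.
Round 3: Option 1 24, Option 3 13, Option 4 29. Option 3 eliminated.
Round 4: Option 1 37, Option 4 29. Option 1 has a majority (≥34).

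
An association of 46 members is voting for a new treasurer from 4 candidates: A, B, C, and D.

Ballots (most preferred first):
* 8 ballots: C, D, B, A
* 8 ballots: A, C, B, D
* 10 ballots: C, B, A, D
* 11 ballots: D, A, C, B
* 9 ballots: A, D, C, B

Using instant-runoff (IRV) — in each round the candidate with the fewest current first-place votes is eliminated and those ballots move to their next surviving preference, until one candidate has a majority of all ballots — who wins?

Round 1: A 17, B 0, C 18, D 11. B eliminated.
Round 2: A 17, C 18, D 11. D eliminated.
Round 3: A 28, C 18. A has a majority (≥24).

A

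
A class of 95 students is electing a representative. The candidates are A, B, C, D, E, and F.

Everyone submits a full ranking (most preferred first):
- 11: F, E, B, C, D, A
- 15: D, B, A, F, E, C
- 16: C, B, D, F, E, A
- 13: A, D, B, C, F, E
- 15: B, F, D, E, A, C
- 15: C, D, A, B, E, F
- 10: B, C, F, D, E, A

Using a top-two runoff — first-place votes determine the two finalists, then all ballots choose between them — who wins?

Round 1 first-place votes: A 13, B 25, C 31, D 15, E 0, F 11. C and B advance.
Runoff: C is ranked above B on 31 ballots, B above C on 64.

B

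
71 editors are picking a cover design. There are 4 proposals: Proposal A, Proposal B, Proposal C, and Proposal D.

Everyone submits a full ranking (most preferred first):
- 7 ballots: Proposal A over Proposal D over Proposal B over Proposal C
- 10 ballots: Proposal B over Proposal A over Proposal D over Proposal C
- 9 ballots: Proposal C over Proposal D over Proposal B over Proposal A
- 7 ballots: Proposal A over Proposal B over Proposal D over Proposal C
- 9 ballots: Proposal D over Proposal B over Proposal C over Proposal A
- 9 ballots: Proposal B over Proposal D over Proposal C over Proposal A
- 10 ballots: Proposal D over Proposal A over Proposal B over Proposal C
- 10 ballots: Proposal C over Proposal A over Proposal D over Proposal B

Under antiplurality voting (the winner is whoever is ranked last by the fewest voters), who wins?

Proposal D

Last-place votes: Proposal A 27, Proposal B 10, Proposal C 34, Proposal D 0.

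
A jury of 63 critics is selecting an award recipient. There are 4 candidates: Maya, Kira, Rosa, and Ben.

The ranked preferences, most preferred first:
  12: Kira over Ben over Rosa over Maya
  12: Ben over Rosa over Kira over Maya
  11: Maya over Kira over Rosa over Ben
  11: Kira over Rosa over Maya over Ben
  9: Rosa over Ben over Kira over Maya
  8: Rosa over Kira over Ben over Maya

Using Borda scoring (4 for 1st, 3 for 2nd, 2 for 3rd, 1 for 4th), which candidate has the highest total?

Maya: 12×1 + 12×1 + 11×4 + 11×2 + 9×1 + 8×1 = 107
Kira: 12×4 + 12×2 + 11×3 + 11×4 + 9×2 + 8×3 = 191
Rosa: 12×2 + 12×3 + 11×2 + 11×3 + 9×4 + 8×4 = 183
Ben: 12×3 + 12×4 + 11×1 + 11×1 + 9×3 + 8×2 = 149

Kira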